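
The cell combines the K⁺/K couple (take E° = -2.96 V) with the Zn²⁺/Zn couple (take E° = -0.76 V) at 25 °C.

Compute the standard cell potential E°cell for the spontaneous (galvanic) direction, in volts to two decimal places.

+2.20 V

The Zn²⁺/Zn couple has the higher reduction potential, so it is the cathode; K⁺/K is oxidised at the anode.
E°cell = E°(cathode) − E°(anode) = (-0.76) − (-2.96) = +2.20 V.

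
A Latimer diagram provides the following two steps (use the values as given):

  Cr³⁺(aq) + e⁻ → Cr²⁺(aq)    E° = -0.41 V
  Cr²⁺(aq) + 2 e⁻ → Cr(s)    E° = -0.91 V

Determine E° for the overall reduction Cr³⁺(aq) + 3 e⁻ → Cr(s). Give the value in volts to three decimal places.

Standard free energies of sequential steps add: ΔG°₃ = ΔG°₁ + ΔG°₂, so n₃E°₃ = n₁E°₁ + n₂E°₂.
E°₃ = (1×-0.41 + 2×-0.91) / 3 = (-2.230) / 3 = -0.743 V.
E° values themselves are not directly additive — weighting by electron count is essential.

-0.743 V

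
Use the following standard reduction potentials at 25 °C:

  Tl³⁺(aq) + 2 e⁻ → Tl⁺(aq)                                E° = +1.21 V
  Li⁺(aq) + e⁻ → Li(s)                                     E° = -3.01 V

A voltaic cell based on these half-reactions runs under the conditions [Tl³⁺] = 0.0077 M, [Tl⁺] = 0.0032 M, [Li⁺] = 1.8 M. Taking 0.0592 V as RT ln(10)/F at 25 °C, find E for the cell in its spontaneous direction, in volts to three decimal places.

Tl³⁺/Tl⁺ is the cathode (higher E°), Li⁺/Li the anode: E°cell = +1.21 − (-3.01) = +4.22 V, n = 2.
Overall: Tl³⁺(aq) + 2 Li(s) → Tl⁺(aq) + 2 Li⁺(aq)
Q = [Tl⁺]·[Li⁺]^2 / ([Tl³⁺]); log Q = 0.129.
E = E° − (0.0592/n) log Q = +4.22 − (0.0592/2)(0.129) = +4.216 V.

+4.216 V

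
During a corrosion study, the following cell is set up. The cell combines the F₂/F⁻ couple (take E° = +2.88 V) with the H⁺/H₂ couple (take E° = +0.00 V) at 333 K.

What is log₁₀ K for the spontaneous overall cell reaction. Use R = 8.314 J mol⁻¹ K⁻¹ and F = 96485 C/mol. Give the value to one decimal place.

Cathode: F₂/F⁻; anode: H⁺/H₂. E°cell = (+2.88) − (+0.00) = +2.88 V, with n = 2.
ΔG° = −nFE° = −RT ln K, so ln K = nFE°/(RT) = (2)(96485)(+2.88) / ((8.314)(333)) = 200.737.
log₁₀ K = 200.737 / ln 10 = 87.2.

87.2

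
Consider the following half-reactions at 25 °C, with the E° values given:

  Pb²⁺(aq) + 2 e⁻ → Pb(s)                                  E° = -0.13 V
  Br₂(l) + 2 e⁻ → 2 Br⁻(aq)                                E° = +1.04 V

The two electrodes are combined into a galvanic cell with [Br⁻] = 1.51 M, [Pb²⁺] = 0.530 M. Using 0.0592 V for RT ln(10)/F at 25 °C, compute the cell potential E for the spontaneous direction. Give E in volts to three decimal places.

Br₂/Br⁻ is the cathode (higher E°), Pb²⁺/Pb the anode: E°cell = +1.04 − (-0.13) = +1.17 V, n = 2.
Overall: Br₂(l) + Pb(s) → 2 Br⁻(aq) + Pb²⁺(aq)
Q = [Br⁻]^2·[Pb²⁺]; log Q = 0.082.
E = E° − (0.0592/n) log Q = +1.17 − (0.0592/2)(0.082) = +1.168 V.

+1.168 V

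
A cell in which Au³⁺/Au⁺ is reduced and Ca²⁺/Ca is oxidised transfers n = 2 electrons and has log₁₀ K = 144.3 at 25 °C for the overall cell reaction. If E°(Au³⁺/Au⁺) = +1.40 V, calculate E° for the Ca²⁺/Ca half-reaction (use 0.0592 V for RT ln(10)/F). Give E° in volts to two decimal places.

E°cell = (0.0592/n)·log K = (0.0592/2)(144.3) = +4.271 V.
Since Au³⁺/Au⁺ is the cathode and Ca²⁺/Ca the anode, E°cell = E°(Au³⁺/Au⁺) − E°(Ca²⁺/Ca).
So E°(Ca²⁺/Ca) = E°(Au³⁺/Au⁺) − E°cell = (+1.40) − (+4.271) = -2.87 V.

-2.87 V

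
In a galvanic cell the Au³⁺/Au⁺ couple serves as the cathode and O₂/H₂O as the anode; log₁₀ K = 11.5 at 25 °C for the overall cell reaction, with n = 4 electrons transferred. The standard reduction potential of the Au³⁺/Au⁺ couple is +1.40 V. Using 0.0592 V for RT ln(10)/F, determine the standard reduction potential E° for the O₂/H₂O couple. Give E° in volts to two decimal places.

E°cell = (0.0592/n)·log K = (0.0592/4)(11.5) = +0.170 V.
Since Au³⁺/Au⁺ is the cathode and O₂/H₂O the anode, E°cell = E°(Au³⁺/Au⁺) − E°(O₂/H₂O).
So E°(O₂/H₂O) = E°(Au³⁺/Au⁺) − E°cell = (+1.40) − (+0.170) = +1.23 V.

+1.23 V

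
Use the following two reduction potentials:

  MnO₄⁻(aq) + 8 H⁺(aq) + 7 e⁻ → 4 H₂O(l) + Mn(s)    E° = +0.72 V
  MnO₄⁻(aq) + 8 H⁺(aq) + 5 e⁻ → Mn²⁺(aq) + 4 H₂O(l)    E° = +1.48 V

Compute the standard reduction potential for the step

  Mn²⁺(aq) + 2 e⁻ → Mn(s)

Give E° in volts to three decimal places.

-1.180 V

Sequential free energies add, so n₃E°₃ = n₁E°₁ + n₂E°₂.
With n₃ = 7, and the known step contributing 5×(+1.48) V, the unknown satisfies 2·E° = 7×(+0.72) − 5×(+1.48) = -2.360.
E° = -2.360 / 2 = -1.180 V.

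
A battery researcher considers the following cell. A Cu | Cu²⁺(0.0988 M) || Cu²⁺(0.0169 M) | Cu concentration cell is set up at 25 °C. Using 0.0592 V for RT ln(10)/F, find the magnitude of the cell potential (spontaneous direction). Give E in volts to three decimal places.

+0.023 V

For a concentration cell E°cell = 0. The 0.0988 M side is the cathode (reduction is favoured where [Cu²⁺] is higher).
With n = 2, E = −(0.0592/2) log([Cu²⁺]ₐₙ/[Cu²⁺]꜀ₐₜ) = −(0.0592/2) log(0.0169/0.0988) = −(0.0592/2)(-0.767) = +0.023 V.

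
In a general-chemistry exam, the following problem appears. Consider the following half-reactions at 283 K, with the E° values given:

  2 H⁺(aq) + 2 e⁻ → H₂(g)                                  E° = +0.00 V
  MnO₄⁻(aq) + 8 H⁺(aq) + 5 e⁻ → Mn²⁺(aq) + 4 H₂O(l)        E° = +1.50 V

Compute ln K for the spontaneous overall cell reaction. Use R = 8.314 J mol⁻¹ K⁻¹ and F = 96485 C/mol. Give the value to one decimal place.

615.1

Cathode: MnO₄⁻/Mn²⁺; anode: H⁺/H₂. E°cell = (+1.50) − (+0.00) = +1.50 V, with n = 10.
ΔG° = −nFE° = −RT ln K, so ln K = nFE°/(RT) = (10)(96485)(+1.50) / ((8.314)(283)) = 615.113.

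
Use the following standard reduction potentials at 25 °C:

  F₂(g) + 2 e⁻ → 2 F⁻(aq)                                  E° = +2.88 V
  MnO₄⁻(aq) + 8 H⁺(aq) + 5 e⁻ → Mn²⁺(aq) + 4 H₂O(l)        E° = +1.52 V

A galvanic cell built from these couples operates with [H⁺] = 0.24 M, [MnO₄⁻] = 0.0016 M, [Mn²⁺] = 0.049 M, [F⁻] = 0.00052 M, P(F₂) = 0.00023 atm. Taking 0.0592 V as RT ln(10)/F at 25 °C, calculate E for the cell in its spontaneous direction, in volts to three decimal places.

F₂/F⁻ is the cathode (higher E°), MnO₄⁻/Mn²⁺ the anode: E°cell = +2.88 − (+1.52) = +1.36 V, n = 10.
Overall: 5 F₂(g) + 2 Mn²⁺(aq) + 8 H₂O(l) → 10 F⁻(aq) + 2 MnO₄⁻(aq) + 16 H⁺(aq)
Q = [F⁻]^10·[MnO₄⁻]^2·[H⁺]^16 / (P(F₂)^5·[Mn²⁺]^2); log Q = -27.537.
E = E° − (0.0592/n) log Q = +1.36 − (0.0592/10)(-27.537) = +1.523 V.

+1.523 V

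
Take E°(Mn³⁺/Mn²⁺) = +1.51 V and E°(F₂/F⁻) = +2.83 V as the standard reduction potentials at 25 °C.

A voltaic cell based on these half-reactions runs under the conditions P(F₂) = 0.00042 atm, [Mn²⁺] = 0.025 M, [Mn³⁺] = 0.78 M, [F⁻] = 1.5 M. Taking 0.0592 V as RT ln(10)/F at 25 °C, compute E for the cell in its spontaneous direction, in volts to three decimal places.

F₂/F⁻ is the cathode (higher E°), Mn³⁺/Mn²⁺ the anode: E°cell = +2.83 − (+1.51) = +1.32 V, n = 2.
Overall: F₂(g) + 2 Mn²⁺(aq) → 2 F⁻(aq) + 2 Mn³⁺(aq)
Q = [F⁻]^2·[Mn³⁺]^2 / (P(F₂)·[Mn²⁺]^2); log Q = 6.717.
E = E° − (0.0592/n) log Q = +1.32 − (0.0592/2)(6.717) = +1.121 V.

+1.121 V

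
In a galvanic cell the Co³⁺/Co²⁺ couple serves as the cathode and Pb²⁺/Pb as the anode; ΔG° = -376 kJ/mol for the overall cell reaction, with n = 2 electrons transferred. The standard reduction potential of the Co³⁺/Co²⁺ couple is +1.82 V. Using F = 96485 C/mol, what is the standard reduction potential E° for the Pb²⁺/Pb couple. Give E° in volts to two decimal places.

-0.13 V

E°cell = −ΔG°/(nF) = −(-376×10³)/((2)(96485)) = +1.948 V.
Since Co³⁺/Co²⁺ is the cathode and Pb²⁺/Pb the anode, E°cell = E°(Co³⁺/Co²⁺) − E°(Pb²⁺/Pb).
So E°(Pb²⁺/Pb) = E°(Co³⁺/Co²⁺) − E°cell = (+1.82) − (+1.948) = -0.13 V.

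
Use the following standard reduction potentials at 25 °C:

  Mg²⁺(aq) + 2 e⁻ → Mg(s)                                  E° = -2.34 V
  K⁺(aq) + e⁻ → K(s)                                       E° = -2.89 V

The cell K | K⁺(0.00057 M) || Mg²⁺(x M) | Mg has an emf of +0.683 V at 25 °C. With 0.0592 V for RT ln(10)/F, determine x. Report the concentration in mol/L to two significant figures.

Mg²⁺/Mg is the cathode, K⁺/K the anode: E°cell = +0.55 V, n = 2.
Overall reaction: Mg²⁺(aq) + 2 K(s) → Mg(s) + 2 K⁺(aq); Q = [K⁺]^2/[Mg²⁺]^1.
From E = E° − (0.0592/n) log Q: log Q = (E° − E)·n/0.0592 = (+0.55 − (+0.683))·2/0.0592 = -4.4932.
So 1·log[Mg²⁺] = 2·log(0.00057) − log Q = -6.4883 − (-4.4932) = -1.9951; [Mg²⁺] = 10^(-1.9951) ≈ 0.010 M.

0.010 M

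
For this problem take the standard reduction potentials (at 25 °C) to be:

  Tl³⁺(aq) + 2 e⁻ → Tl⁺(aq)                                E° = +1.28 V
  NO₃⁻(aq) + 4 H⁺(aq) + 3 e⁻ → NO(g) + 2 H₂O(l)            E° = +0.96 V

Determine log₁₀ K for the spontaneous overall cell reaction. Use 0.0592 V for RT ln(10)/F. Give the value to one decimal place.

32.4

Cathode: Tl³⁺/Tl⁺; anode: NO₃⁻/NO. E°cell = +0.32 V, n = 6.
log K = nE°cell / 0.0592 = (6)(+0.32) / 0.0592 = 32.4.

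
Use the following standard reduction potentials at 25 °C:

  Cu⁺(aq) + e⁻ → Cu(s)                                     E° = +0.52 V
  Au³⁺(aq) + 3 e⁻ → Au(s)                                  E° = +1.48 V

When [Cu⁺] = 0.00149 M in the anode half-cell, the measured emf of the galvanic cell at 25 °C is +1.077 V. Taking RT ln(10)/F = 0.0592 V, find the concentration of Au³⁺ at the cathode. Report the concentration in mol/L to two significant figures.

0.0028 M

Au³⁺/Au is the cathode, Cu⁺/Cu the anode: E°cell = +0.96 V, n = 3.
Overall reaction: Au³⁺(aq) + 3 Cu(s) → Au(s) + 3 Cu⁺(aq); Q = [Cu⁺]^3/[Au³⁺]^1.
From E = E° − (0.0592/n) log Q: log Q = (E° − E)·n/0.0592 = (+0.96 − (+1.077))·3/0.0592 = -5.9291.
So 1·log[Au³⁺] = 3·log(0.00149) − log Q = -8.4804 − (-5.9291) = -2.5513; [Au³⁺] = 10^(-2.5513) ≈ 0.0028 M.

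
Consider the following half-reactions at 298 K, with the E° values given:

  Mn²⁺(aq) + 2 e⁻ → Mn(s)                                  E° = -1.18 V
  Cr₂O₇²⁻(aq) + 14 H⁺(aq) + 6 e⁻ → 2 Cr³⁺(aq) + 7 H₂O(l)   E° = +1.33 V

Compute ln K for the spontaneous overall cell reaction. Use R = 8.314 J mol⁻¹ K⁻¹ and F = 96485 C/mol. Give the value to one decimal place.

586.5

Cathode: Cr₂O₇²⁻/Cr³⁺; anode: Mn²⁺/Mn. E°cell = (+1.33) − (-1.18) = +2.51 V, with n = 6.
ΔG° = −nFE° = −RT ln K, so ln K = nFE°/(RT) = (6)(96485)(+2.51) / ((8.314)(298)) = 586.487.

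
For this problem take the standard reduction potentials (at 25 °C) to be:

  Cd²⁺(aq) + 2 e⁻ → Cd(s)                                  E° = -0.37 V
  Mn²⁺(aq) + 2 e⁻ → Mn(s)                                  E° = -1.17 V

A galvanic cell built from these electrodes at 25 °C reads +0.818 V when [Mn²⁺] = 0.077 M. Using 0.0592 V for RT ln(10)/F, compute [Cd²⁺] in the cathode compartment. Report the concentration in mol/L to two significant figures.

0.31 M

Cd²⁺/Cd is the cathode, Mn²⁺/Mn the anode: E°cell = +0.80 V, n = 2.
Overall reaction: Cd²⁺(aq) + Mn(s) → Cd(s) + Mn²⁺(aq); Q = [Mn²⁺]^1/[Cd²⁺]^1.
From E = E° − (0.0592/n) log Q: log Q = (E° − E)·n/0.0592 = (+0.80 − (+0.818))·2/0.0592 = -0.6081.
So 1·log[Cd²⁺] = 1·log(0.077) − log Q = -1.1135 − (-0.6081) = -0.5054; [Cd²⁺] = 10^(-0.5054) ≈ 0.31 M.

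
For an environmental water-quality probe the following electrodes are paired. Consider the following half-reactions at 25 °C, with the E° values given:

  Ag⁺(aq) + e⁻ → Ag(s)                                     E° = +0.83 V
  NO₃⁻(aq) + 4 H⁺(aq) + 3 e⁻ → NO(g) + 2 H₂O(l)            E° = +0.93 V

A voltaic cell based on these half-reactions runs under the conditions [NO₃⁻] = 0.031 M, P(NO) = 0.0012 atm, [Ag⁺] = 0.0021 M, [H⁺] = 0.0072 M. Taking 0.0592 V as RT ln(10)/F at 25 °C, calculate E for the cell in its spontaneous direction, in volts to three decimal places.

+0.117 V

NO₃⁻/NO is the cathode (higher E°), Ag⁺/Ag the anode: E°cell = +0.93 − (+0.83) = +0.10 V, n = 3.
Overall: NO₃⁻(aq) + 4 H⁺(aq) + 3 Ag(s) → NO(g) + 2 H₂O(l) + 3 Ag⁺(aq)
Q = P(NO)·[Ag⁺]^3 / ([NO₃⁻]·[H⁺]^4); log Q = -0.875.
E = E° − (0.0592/n) log Q = +0.10 − (0.0592/3)(-0.875) = +0.117 V.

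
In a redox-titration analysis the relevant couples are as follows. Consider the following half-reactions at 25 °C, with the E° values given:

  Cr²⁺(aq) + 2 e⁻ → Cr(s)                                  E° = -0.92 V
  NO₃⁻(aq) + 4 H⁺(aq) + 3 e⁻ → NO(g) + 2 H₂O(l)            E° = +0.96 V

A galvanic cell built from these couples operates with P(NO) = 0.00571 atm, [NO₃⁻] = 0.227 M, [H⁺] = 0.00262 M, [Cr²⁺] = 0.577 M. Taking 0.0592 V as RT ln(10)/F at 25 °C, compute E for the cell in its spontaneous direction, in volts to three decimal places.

+1.715 V

NO₃⁻/NO is the cathode (higher E°), Cr²⁺/Cr the anode: E°cell = +0.96 − (-0.92) = +1.88 V, n = 6.
Overall: 2 NO₃⁻(aq) + 8 H⁺(aq) + 3 Cr(s) → 2 NO(g) + 4 H₂O(l) + 3 Cr²⁺(aq)
Q = P(NO)^2·[Cr²⁺]^3 / ([NO₃⁻]^2·[H⁺]^8); log Q = 16.738.
E = E° − (0.0592/n) log Q = +1.88 − (0.0592/6)(16.738) = +1.715 V.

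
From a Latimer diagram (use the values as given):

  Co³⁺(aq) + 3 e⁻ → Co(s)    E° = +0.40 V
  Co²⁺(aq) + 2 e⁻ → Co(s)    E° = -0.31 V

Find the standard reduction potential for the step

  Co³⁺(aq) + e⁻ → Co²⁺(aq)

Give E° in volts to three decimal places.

+1.820 V

Sequential free energies add, so n₃E°₃ = n₁E°₁ + n₂E°₂.
With n₃ = 3, and the known step contributing 2×(-0.31) V, the unknown satisfies 1·E° = 3×(+0.40) − 2×(-0.31) = +1.820.
E° = +1.820 / 1 = +1.820 V.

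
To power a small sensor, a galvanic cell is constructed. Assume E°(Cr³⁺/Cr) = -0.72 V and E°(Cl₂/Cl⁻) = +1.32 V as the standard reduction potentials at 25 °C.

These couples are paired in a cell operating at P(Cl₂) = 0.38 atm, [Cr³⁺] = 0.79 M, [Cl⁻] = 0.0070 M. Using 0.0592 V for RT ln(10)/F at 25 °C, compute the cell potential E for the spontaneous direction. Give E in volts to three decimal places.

Cl₂/Cl⁻ is the cathode (higher E°), Cr³⁺/Cr the anode: E°cell = +1.32 − (-0.72) = +2.04 V, n = 6.
Overall: 3 Cl₂(g) + 2 Cr(s) → 6 Cl⁻(aq) + 2 Cr³⁺(aq)
Q = [Cl⁻]^6·[Cr³⁺]^2 / (P(Cl₂)^3); log Q = -11.874.
E = E° − (0.0592/n) log Q = +2.04 − (0.0592/6)(-11.874) = +2.157 V.

+2.157 V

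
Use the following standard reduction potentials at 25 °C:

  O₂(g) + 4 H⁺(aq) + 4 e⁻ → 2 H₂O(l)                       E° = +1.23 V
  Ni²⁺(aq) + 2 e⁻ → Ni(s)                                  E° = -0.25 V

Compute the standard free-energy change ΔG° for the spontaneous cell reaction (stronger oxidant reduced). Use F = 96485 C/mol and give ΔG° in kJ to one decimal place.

O₂/H₂O (E° = +1.23 V) is the cathode; Ni²⁺/Ni (E° = -0.25 V) is the anode, so E°cell = +1.48 V.
Balancing electrons gives n = 4 (lcm of 4 and 2).
ΔG° = −nFE° = −(4)(96485)(+1.48) = -571,191 J = -571.2 kJ.

-571.2 kJ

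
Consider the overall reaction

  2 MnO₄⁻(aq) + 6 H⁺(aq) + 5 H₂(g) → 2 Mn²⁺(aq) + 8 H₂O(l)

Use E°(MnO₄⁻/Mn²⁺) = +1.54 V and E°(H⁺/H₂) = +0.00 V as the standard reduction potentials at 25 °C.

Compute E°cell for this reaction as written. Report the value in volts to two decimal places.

+1.54 V

The MnO₄⁻/Mn²⁺ couple has the higher reduction potential, so it is the cathode; H⁺/H₂ is oxidised at the anode.
E°cell = E°(cathode) − E°(anode) = (+1.54) − (+0.00) = +1.54 V.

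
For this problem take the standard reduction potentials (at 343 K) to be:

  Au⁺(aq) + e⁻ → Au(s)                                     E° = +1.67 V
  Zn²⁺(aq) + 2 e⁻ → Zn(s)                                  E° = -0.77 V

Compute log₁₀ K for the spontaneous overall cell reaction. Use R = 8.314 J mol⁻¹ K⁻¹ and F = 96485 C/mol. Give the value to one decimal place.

Cathode: Au⁺/Au; anode: Zn²⁺/Zn. E°cell = (+1.67) − (-0.77) = +2.44 V, with n = 2.
ΔG° = −nFE° = −RT ln K, so ln K = nFE°/(RT) = (2)(96485)(+2.44) / ((8.314)(343)) = 165.111.
log₁₀ K = 165.111 / ln 10 = 71.7.

71.7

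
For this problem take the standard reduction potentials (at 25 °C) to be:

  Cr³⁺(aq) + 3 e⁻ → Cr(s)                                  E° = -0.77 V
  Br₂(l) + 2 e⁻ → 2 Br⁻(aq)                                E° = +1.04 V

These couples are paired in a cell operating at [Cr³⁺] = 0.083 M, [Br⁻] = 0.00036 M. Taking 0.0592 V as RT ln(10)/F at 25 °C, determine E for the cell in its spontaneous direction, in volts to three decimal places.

Br₂/Br⁻ is the cathode (higher E°), Cr³⁺/Cr the anode: E°cell = +1.04 − (-0.77) = +1.81 V, n = 6.
Overall: 3 Br₂(l) + 2 Cr(s) → 6 Br⁻(aq) + 2 Cr³⁺(aq)
Q = [Br⁻]^6·[Cr³⁺]^2; log Q = -22.824.
E = E° − (0.0592/n) log Q = +1.81 − (0.0592/6)(-22.824) = +2.035 V.

+2.035 V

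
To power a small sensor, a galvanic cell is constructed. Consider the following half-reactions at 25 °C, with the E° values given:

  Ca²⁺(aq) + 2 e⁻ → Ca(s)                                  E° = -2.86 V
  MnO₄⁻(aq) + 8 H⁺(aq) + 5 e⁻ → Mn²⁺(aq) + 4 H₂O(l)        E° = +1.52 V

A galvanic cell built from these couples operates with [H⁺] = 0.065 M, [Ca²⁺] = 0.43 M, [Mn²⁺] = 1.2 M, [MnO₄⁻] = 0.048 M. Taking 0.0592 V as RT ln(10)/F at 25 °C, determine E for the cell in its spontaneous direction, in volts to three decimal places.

+4.262 V

MnO₄⁻/Mn²⁺ is the cathode (higher E°), Ca²⁺/Ca the anode: E°cell = +1.52 − (-2.86) = +4.38 V, n = 10.
Overall: 2 MnO₄⁻(aq) + 16 H⁺(aq) + 5 Ca(s) → 2 Mn²⁺(aq) + 8 H₂O(l) + 5 Ca²⁺(aq)
Q = [Mn²⁺]^2·[Ca²⁺]^5 / ([MnO₄⁻]^2·[H⁺]^16); log Q = 19.957.
E = E° − (0.0592/n) log Q = +4.38 − (0.0592/10)(19.957) = +4.262 V.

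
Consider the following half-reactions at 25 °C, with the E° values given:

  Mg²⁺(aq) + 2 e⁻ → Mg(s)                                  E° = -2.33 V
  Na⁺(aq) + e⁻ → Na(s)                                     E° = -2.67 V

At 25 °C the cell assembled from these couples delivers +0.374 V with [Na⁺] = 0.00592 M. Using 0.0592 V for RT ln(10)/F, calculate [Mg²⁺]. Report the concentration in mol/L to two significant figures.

Mg²⁺/Mg is the cathode, Na⁺/Na the anode: E°cell = +0.34 V, n = 2.
Overall reaction: Mg²⁺(aq) + 2 Na(s) → Mg(s) + 2 Na⁺(aq); Q = [Na⁺]^2/[Mg²⁺]^1.
From E = E° − (0.0592/n) log Q: log Q = (E° − E)·n/0.0592 = (+0.34 − (+0.374))·2/0.0592 = -1.1486.
So 1·log[Mg²⁺] = 2·log(0.00592) − log Q = -4.4554 − (-1.1486) = -3.3068; [Mg²⁺] = 10^(-3.3068) ≈ 0.00049 M.

0.00049 M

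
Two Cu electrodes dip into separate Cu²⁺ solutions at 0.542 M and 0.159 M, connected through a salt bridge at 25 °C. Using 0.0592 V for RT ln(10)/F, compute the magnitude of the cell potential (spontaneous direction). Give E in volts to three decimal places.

+0.016 V

For a concentration cell E°cell = 0. The 0.542 M side is the cathode (reduction is favoured where [Cu²⁺] is higher).
With n = 2, E = −(0.0592/2) log([Cu²⁺]ₐₙ/[Cu²⁺]꜀ₐₜ) = −(0.0592/2) log(0.159/0.542) = −(0.0592/2)(-0.533) = +0.016 V.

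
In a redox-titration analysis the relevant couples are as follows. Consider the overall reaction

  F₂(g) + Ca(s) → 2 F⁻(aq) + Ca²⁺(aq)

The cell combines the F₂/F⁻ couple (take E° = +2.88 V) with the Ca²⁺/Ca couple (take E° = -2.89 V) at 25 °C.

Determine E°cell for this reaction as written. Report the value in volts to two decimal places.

The F₂/F⁻ couple has the higher reduction potential, so it is the cathode; Ca²⁺/Ca is oxidised at the anode.
E°cell = E°(cathode) − E°(anode) = (+2.88) − (-2.89) = +5.77 V.

+5.77 V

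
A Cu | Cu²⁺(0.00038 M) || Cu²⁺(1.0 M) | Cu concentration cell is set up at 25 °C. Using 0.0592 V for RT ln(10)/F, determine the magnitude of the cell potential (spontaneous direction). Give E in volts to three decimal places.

For a concentration cell E°cell = 0. The 1.0 M side is the cathode (reduction is favoured where [Cu²⁺] is higher).
With n = 2, E = −(0.0592/2) log([Cu²⁺]ₐₙ/[Cu²⁺]꜀ₐₜ) = −(0.0592/2) log(0.00038/1) = −(0.0592/2)(-3.420) = +0.101 V.

+0.101 V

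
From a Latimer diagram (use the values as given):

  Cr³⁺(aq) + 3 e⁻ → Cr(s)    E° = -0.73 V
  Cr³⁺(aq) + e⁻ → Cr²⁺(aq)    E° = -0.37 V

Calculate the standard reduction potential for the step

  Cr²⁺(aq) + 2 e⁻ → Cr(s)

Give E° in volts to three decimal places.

Sequential free energies add, so n₃E°₃ = n₁E°₁ + n₂E°₂.
With n₃ = 3, and the known step contributing 1×(-0.37) V, the unknown satisfies 2·E° = 3×(-0.73) − 1×(-0.37) = -1.820.
E° = -1.820 / 2 = -0.910 V.

-0.910 V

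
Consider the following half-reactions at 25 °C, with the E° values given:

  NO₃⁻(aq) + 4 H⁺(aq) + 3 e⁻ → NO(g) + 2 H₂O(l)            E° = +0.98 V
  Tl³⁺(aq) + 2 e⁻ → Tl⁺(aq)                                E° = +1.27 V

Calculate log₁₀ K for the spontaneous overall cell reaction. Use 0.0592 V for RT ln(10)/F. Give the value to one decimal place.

Cathode: Tl³⁺/Tl⁺; anode: NO₃⁻/NO. E°cell = +0.29 V, n = 6.
log K = nE°cell / 0.0592 = (6)(+0.29) / 0.0592 = 29.4.

29.4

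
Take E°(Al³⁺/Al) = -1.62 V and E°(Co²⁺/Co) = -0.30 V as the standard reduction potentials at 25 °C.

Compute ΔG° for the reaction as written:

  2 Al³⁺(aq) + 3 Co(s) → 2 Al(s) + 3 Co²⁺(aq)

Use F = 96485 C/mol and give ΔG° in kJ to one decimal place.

+764.2 kJ

As written, Al³⁺/Al is reduced (cathode) and Co²⁺/Co is oxidised (anode), so E°cell = (-1.62) − (-0.30) = -1.32 V.
Balancing electrons gives n = 6.
ΔG° = −nFE° = −(6)(96485)(-1.32) = 764,161 J = +764.2 kJ.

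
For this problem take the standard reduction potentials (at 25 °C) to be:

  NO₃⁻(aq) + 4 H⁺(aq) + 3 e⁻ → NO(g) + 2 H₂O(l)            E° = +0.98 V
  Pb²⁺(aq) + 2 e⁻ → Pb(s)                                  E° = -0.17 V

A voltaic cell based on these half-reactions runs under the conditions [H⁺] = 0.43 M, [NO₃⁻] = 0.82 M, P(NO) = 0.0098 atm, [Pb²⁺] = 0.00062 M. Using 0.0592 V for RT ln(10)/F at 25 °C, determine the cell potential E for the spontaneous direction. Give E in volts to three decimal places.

+1.254 V

NO₃⁻/NO is the cathode (higher E°), Pb²⁺/Pb the anode: E°cell = +0.98 − (-0.17) = +1.15 V, n = 6.
Overall: 2 NO₃⁻(aq) + 8 H⁺(aq) + 3 Pb(s) → 2 NO(g) + 4 H₂O(l) + 3 Pb²⁺(aq)
Q = P(NO)^2·[Pb²⁺]^3 / ([NO₃⁻]^2·[H⁺]^8); log Q = -10.536.
E = E° − (0.0592/n) log Q = +1.15 − (0.0592/6)(-10.536) = +1.254 V.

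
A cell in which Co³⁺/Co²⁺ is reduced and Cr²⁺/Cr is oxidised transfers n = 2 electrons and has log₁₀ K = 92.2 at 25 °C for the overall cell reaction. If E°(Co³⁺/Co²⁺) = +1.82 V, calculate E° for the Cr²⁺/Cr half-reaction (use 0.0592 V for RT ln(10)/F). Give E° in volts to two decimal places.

E°cell = (0.0592/n)·log K = (0.0592/2)(92.2) = +2.729 V.
Since Co³⁺/Co²⁺ is the cathode and Cr²⁺/Cr the anode, E°cell = E°(Co³⁺/Co²⁺) − E°(Cr²⁺/Cr).
So E°(Cr²⁺/Cr) = E°(Co³⁺/Co²⁺) − E°cell = (+1.82) − (+2.729) = -0.91 V.

-0.91 V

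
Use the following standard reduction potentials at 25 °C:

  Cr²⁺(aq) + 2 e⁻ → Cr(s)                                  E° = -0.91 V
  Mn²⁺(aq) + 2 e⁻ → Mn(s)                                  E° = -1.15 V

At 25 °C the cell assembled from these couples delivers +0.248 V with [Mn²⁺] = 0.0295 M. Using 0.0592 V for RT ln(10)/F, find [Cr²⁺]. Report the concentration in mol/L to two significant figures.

Cr²⁺/Cr is the cathode, Mn²⁺/Mn the anode: E°cell = +0.24 V, n = 2.
Overall reaction: Cr²⁺(aq) + Mn(s) → Cr(s) + Mn²⁺(aq); Q = [Mn²⁺]^1/[Cr²⁺]^1.
From E = E° − (0.0592/n) log Q: log Q = (E° − E)·n/0.0592 = (+0.24 − (+0.248))·2/0.0592 = -0.2703.
So 1·log[Cr²⁺] = 1·log(0.0295) − log Q = -1.5302 − (-0.2703) = -1.2599; [Cr²⁺] = 10^(-1.2599) ≈ 0.055 M.

0.055 M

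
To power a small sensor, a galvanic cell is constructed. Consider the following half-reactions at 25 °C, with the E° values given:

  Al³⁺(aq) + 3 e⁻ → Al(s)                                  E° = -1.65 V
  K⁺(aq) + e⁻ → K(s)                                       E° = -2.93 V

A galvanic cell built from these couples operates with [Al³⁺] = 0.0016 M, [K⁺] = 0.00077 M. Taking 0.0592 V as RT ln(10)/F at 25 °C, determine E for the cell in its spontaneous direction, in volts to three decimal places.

Al³⁺/Al is the cathode (higher E°), K⁺/K the anode: E°cell = -1.65 − (-2.93) = +1.28 V, n = 3.
Overall: Al³⁺(aq) + 3 K(s) → Al(s) + 3 K⁺(aq)
Q = [K⁺]^3 / ([Al³⁺]); log Q = -6.545.
E = E° − (0.0592/n) log Q = +1.28 − (0.0592/3)(-6.545) = +1.409 V.

+1.409 V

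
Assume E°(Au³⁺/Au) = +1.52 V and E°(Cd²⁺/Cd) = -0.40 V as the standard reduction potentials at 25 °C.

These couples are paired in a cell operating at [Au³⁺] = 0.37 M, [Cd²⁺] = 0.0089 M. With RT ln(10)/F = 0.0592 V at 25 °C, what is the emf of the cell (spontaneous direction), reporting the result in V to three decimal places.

+1.972 V

Au³⁺/Au is the cathode (higher E°), Cd²⁺/Cd the anode: E°cell = +1.52 − (-0.40) = +1.92 V, n = 6.
Overall: 2 Au³⁺(aq) + 3 Cd(s) → 2 Au(s) + 3 Cd²⁺(aq)
Q = [Cd²⁺]^3 / ([Au³⁺]^2); log Q = -5.288.
E = E° − (0.0592/n) log Q = +1.92 − (0.0592/6)(-5.288) = +1.972 V.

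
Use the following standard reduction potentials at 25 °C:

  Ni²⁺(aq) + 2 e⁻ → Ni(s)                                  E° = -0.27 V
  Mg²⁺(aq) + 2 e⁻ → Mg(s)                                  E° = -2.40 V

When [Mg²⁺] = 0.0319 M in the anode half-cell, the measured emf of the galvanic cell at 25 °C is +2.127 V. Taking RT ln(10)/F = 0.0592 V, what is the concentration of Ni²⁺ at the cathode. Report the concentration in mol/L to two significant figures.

Ni²⁺/Ni is the cathode, Mg²⁺/Mg the anode: E°cell = +2.13 V, n = 2.
Overall reaction: Ni²⁺(aq) + Mg(s) → Ni(s) + Mg²⁺(aq); Q = [Mg²⁺]^1/[Ni²⁺]^1.
From E = E° − (0.0592/n) log Q: log Q = (E° − E)·n/0.0592 = (+2.13 − (+2.127))·2/0.0592 = 0.1014.
So 1·log[Ni²⁺] = 1·log(0.0319) − log Q = -1.4962 − (0.1014) = -1.5976; [Ni²⁺] = 10^(-1.5976) ≈ 0.025 M.

0.025 M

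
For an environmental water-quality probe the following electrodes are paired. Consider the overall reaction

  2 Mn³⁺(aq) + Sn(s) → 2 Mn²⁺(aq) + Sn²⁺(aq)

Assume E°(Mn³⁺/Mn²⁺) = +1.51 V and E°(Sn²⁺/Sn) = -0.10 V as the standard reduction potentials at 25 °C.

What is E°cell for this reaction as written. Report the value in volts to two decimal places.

The Mn³⁺/Mn²⁺ couple has the higher reduction potential, so it is the cathode; Sn²⁺/Sn is oxidised at the anode.
E°cell = E°(cathode) − E°(anode) = (+1.51) − (-0.10) = +1.61 V.
Since E°cell > 0, the reaction is spontaneous under standard conditions.

+1.61 V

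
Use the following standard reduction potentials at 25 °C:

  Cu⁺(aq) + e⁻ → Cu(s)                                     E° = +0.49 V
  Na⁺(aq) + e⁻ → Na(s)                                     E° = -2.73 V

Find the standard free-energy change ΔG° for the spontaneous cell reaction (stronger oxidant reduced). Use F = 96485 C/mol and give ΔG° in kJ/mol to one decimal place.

-310.7 kJ/mol

Cu⁺/Cu (E° = +0.49 V) is the cathode; Na⁺/Na (E° = -2.73 V) is the anode, so E°cell = +3.22 V.
Balancing electrons gives n = 1 (lcm of 1 and 1).
ΔG° = −nFE° = −(1)(96485)(+3.22) = -310,682 J = -310.7 kJ/mol.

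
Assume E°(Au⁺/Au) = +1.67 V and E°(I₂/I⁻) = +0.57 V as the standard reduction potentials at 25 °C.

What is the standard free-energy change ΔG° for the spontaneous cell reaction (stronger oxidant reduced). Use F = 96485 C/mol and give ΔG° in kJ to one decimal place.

Au⁺/Au (E° = +1.67 V) is the cathode; I₂/I⁻ (E° = +0.57 V) is the anode, so E°cell = +1.10 V.
Balancing electrons gives n = 2 (lcm of 1 and 2).
ΔG° = −nFE° = −(2)(96485)(+1.10) = -212,267 J = -212.3 kJ.

-212.3 kJ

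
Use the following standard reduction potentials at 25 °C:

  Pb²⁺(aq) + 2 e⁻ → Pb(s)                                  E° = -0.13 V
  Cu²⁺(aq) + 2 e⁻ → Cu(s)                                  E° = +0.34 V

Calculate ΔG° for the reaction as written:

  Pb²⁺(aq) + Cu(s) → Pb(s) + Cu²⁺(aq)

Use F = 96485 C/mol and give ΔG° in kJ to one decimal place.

As written, Pb²⁺/Pb is reduced (cathode) and Cu²⁺/Cu is oxidised (anode), so E°cell = (-0.13) − (+0.34) = -0.47 V.
Balancing electrons gives n = 2.
ΔG° = −nFE° = −(2)(96485)(-0.47) = 90,696 J = +90.7 kJ.

+90.7 kJ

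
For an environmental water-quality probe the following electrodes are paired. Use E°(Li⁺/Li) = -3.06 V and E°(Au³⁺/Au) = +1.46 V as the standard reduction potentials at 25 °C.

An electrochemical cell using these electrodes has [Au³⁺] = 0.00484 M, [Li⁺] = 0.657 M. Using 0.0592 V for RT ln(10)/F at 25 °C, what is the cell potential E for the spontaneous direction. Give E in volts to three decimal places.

+4.485 V

Au³⁺/Au is the cathode (higher E°), Li⁺/Li the anode: E°cell = +1.46 − (-3.06) = +4.52 V, n = 3.
Overall: Au³⁺(aq) + 3 Li(s) → Au(s) + 3 Li⁺(aq)
Q = [Li⁺]^3 / ([Au³⁺]); log Q = 1.768.
E = E° − (0.0592/n) log Q = +4.52 − (0.0592/3)(1.768) = +4.485 V.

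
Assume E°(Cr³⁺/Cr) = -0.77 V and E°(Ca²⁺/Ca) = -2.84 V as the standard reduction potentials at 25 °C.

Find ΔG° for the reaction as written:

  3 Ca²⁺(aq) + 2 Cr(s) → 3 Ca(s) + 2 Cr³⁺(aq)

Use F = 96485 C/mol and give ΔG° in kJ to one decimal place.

+1198.3 kJ

As written, Ca²⁺/Ca is reduced (cathode) and Cr³⁺/Cr is oxidised (anode), so E°cell = (-2.84) − (-0.77) = -2.07 V.
Balancing electrons gives n = 6.
ΔG° = −nFE° = −(6)(96485)(-2.07) = 1,198,344 J = +1198.3 kJ.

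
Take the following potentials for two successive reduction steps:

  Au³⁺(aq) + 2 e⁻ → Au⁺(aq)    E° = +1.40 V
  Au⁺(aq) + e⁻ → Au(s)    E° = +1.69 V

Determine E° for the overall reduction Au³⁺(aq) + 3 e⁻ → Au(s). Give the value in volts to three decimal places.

+1.497 V

Standard free energies of sequential steps add: ΔG°₃ = ΔG°₁ + ΔG°₂, so n₃E°₃ = n₁E°₁ + n₂E°₂.
E°₃ = (2×+1.40 + 1×+1.69) / 3 = (+4.490) / 3 = +1.497 V.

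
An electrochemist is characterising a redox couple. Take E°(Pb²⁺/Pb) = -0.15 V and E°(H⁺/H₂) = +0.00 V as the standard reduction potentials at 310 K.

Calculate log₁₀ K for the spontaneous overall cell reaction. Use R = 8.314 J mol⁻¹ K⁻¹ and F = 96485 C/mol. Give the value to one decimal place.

4.9

Cathode: H⁺/H₂; anode: Pb²⁺/Pb. E°cell = (+0.00) − (-0.15) = +0.15 V, with n = 2.
ΔG° = −nFE° = −RT ln K, so ln K = nFE°/(RT) = (2)(96485)(+0.15) / ((8.314)(310)) = 11.231.
log₁₀ K = 11.231 / ln 10 = 4.9.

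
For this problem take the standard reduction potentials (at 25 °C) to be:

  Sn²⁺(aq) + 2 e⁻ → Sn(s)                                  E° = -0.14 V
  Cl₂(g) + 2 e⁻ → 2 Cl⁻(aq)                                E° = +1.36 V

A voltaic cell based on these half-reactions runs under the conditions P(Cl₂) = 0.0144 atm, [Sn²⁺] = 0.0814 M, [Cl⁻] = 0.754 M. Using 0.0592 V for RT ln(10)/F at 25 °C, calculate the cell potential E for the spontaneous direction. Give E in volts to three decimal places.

Cl₂/Cl⁻ is the cathode (higher E°), Sn²⁺/Sn the anode: E°cell = +1.36 − (-0.14) = +1.50 V, n = 2.
Overall: Cl₂(g) + Sn(s) → 2 Cl⁻(aq) + Sn²⁺(aq)
Q = [Cl⁻]^2·[Sn²⁺] / (P(Cl₂)); log Q = 0.507.
E = E° − (0.0592/n) log Q = +1.50 − (0.0592/2)(0.507) = +1.485 V.

+1.485 V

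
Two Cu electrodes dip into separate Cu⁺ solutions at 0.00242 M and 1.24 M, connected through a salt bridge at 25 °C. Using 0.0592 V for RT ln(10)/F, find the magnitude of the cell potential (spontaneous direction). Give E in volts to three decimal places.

+0.160 V

For a concentration cell E°cell = 0. The 1.24 M side is the cathode (reduction is favoured where [Cu⁺] is higher).
With n = 1, E = −(0.0592/1) log([Cu⁺]ₐₙ/[Cu⁺]꜀ₐₜ) = −(0.0592/1) log(0.00242/1.24) = −(0.0592/1)(-2.710) = +0.160 V.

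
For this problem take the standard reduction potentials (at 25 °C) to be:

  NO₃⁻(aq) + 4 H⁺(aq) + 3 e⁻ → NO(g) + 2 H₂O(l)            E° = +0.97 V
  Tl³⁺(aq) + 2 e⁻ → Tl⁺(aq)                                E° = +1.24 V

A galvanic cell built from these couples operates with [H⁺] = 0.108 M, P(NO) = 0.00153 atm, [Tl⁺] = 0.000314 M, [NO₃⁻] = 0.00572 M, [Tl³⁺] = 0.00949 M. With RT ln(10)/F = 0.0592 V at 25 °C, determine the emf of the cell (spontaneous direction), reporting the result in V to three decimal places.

Tl³⁺/Tl⁺ is the cathode (higher E°), NO₃⁻/NO the anode: E°cell = +1.24 − (+0.97) = +0.27 V, n = 6.
Overall: 3 Tl³⁺(aq) + 2 NO(g) + 4 H₂O(l) → 3 Tl⁺(aq) + 2 NO₃⁻(aq) + 8 H⁺(aq)
Q = [Tl⁺]^3·[NO₃⁻]^2·[H⁺]^8 / ([Tl³⁺]^3·P(NO)^2); log Q = -11.028.
E = E° − (0.0592/n) log Q = +0.27 − (0.0592/6)(-11.028) = +0.379 V.

+0.379 V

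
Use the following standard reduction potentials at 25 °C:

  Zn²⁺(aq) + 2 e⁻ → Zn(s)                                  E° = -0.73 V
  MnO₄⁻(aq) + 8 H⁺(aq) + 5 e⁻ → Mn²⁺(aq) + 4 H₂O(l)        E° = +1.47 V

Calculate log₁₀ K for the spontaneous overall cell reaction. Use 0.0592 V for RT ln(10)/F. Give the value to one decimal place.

371.6

Cathode: MnO₄⁻/Mn²⁺; anode: Zn²⁺/Zn. E°cell = +2.20 V, n = 10.
log K = nE°cell / 0.0592 = (10)(+2.20) / 0.0592 = 371.6.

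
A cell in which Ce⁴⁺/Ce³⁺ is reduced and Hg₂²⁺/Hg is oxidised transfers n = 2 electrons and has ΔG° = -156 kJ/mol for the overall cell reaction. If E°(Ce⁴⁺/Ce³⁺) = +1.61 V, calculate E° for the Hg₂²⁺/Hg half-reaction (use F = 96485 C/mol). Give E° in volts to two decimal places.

E°cell = −ΔG°/(nF) = −(-156×10³)/((2)(96485)) = +0.808 V.
Since Ce⁴⁺/Ce³⁺ is the cathode and Hg₂²⁺/Hg the anode, E°cell = E°(Ce⁴⁺/Ce³⁺) − E°(Hg₂²⁺/Hg).
So E°(Hg₂²⁺/Hg) = E°(Ce⁴⁺/Ce³⁺) − E°cell = (+1.61) − (+0.808) = +0.80 V.

+0.80 V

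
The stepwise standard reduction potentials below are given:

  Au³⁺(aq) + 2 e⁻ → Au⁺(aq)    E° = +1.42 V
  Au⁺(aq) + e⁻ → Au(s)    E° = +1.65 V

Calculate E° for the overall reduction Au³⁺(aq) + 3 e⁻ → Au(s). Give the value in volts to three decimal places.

+1.497 V

Since ΔG° = −nFE° is additive over sequential reductions, n₃E°₃ = n₁E°₁ + n₂E°₂.
E°₃ = (2×+1.42 + 1×+1.65) / 3 = (+4.490) / 3 = +1.497 V.
Simply averaging or adding the two E° values would be wrong; the electron-weighted sum is required.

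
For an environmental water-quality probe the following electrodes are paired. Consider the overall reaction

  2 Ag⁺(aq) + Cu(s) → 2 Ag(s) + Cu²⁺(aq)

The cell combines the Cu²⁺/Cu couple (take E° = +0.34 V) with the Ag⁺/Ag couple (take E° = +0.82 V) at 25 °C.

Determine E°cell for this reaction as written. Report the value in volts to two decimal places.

+0.48 V

The Ag⁺/Ag couple has the higher reduction potential, so it is the cathode; Cu²⁺/Cu is oxidised at the anode.
E°cell = E°(cathode) − E°(anode) = (+0.82) − (+0.34) = +0.48 V.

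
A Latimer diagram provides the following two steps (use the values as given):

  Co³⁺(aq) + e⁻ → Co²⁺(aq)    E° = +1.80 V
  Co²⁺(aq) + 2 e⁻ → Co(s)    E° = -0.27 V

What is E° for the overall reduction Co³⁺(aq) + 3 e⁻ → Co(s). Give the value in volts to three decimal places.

+0.420 V

Since ΔG° = −nFE° is additive over sequential reductions, n₃E°₃ = n₁E°₁ + n₂E°₂.
E°₃ = (1×+1.80 + 2×-0.27) / 3 = (+1.260) / 3 = +0.420 V.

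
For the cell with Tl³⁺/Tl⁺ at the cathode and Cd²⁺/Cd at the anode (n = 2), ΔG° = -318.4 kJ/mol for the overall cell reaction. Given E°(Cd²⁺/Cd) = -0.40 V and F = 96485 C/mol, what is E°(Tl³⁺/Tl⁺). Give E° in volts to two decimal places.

E°cell = −ΔG°/(nF) = −(-318.4×10³)/((2)(96485)) = +1.650 V.
Since Tl³⁺/Tl⁺ is the cathode and Cd²⁺/Cd the anode, E°cell = E°(Tl³⁺/Tl⁺) − E°(Cd²⁺/Cd).
So E°(Tl³⁺/Tl⁺) = E°cell + E°(Cd²⁺/Cd) = +1.650 + (-0.40) = +1.25 V.

+1.25 V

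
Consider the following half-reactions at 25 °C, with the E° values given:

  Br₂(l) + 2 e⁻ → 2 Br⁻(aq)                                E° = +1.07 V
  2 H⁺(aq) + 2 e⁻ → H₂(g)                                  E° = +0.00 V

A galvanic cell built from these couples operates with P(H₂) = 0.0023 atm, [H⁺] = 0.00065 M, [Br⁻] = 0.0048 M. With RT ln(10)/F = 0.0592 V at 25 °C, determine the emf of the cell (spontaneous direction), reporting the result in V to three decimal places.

Br₂/Br⁻ is the cathode (higher E°), H⁺/H₂ the anode: E°cell = +1.07 − (+0.00) = +1.07 V, n = 2.
Overall: Br₂(l) + H₂(g) → 2 Br⁻(aq) + 2 H⁺(aq)
Q = [Br⁻]^2·[H⁺]^2 / (P(H₂)); log Q = -8.373.
E = E° − (0.0592/n) log Q = +1.07 − (0.0592/2)(-8.373) = +1.318 V.

+1.318 V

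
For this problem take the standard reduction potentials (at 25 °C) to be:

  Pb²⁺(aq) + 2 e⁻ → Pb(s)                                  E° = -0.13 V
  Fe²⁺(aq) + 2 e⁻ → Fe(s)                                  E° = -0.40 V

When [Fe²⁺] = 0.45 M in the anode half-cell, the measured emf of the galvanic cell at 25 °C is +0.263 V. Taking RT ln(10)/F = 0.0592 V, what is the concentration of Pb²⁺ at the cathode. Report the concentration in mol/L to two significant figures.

0.26 M

Pb²⁺/Pb is the cathode, Fe²⁺/Fe the anode: E°cell = +0.27 V, n = 2.
Overall reaction: Pb²⁺(aq) + Fe(s) → Pb(s) + Fe²⁺(aq); Q = [Fe²⁺]^1/[Pb²⁺]^1.
From E = E° − (0.0592/n) log Q: log Q = (E° − E)·n/0.0592 = (+0.27 − (+0.263))·2/0.0592 = 0.2365.
So 1·log[Pb²⁺] = 1·log(0.45) − log Q = -0.3468 − (0.2365) = -0.5833; [Pb²⁺] = 10^(-0.5833) ≈ 0.26 M.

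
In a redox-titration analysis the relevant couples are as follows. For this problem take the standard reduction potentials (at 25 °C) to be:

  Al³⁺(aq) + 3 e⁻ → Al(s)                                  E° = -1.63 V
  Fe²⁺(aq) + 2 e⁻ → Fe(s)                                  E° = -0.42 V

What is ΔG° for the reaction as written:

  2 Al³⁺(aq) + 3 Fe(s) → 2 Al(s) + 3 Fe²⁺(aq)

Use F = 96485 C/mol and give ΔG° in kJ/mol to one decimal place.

+700.5 kJ/mol

As written, Al³⁺/Al is reduced (cathode) and Fe²⁺/Fe is oxidised (anode), so E°cell = (-1.63) − (-0.42) = -1.21 V.
Balancing electrons gives n = 6.
ΔG° = −nFE° = −(6)(96485)(-1.21) = 700,481 J = +700.5 kJ/mol.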